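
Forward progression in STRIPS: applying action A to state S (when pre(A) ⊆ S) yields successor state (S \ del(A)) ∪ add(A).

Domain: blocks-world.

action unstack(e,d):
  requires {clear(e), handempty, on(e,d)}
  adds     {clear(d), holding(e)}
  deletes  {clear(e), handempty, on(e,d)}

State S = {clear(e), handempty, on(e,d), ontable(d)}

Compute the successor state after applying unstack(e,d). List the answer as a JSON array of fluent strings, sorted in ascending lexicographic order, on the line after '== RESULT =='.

Progress:
  pre ⊆ S: {clear(e), handempty, on(e,d)} ⊆ S  — applicable
  S \ del = {ontable(d)}
  ∪ add   = {clear(d), holding(e), ontable(d)}

== RESULT ==
["clear(d)", "holding(e)", "ontable(d)"]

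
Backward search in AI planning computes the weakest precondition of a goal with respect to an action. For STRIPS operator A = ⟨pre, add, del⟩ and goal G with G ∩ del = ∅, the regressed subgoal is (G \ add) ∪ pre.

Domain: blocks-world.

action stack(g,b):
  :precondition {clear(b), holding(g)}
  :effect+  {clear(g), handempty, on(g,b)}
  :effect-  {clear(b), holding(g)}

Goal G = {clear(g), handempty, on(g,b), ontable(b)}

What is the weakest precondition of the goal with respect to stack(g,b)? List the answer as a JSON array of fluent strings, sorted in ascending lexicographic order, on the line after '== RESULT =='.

Regress:
  G ∩ del = {}  (empty — regression defined)
  G \ add = {clear(g), handempty, on(g,b), ontable(b)} \ {clear(g), handempty, on(g,b)} = {ontable(b)}
  ∪ pre   = {ontable(b)} ∪ {clear(b), holding(g)}
          = {clear(b), holding(g), ontable(b)}

== RESULT ==
["clear(b)", "holding(g)", "ontable(b)"]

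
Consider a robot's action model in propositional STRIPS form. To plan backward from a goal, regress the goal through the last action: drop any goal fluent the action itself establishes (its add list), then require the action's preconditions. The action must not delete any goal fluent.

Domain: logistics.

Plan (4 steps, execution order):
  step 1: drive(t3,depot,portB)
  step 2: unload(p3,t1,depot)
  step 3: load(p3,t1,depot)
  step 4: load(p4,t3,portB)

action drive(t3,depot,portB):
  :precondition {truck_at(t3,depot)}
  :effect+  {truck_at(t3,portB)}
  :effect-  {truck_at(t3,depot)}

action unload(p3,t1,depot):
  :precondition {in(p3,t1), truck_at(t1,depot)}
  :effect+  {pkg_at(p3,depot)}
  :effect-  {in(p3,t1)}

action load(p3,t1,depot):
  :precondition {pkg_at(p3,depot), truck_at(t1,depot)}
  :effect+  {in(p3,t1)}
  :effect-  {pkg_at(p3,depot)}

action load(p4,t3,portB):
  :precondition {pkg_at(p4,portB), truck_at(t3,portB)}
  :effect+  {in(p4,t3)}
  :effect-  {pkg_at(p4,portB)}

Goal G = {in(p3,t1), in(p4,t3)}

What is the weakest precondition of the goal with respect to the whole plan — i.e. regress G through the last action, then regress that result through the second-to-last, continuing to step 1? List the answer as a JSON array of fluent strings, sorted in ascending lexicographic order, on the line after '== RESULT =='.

Work backward from the goal:
  through step 4 (load(p4,t3,portB)): drop {in(p4,t3)}, keep {in(p3,t1)}, require {pkg_at(p4,portB), truck_at(t3,portB)}
    → {in(p3,t1), pkg_at(p4,portB), truck_at(t3,portB)}
  through step 3 (load(p3,t1,depot)): drop {in(p3,t1)}, keep {pkg_at(p4,portB), truck_at(t3,portB)}, require {pkg_at(p3,depot), truck_at(t1,depot)}
    → {pkg_at(p3,depot), pkg_at(p4,portB), truck_at(t1,depot), truck_at(t3,portB)}
  through step 2 (unload(p3,t1,depot)): drop {pkg_at(p3,depot)}, keep {pkg_at(p4,portB), truck_at(t1,depot), truck_at(t3,portB)}, require {in(p3,t1), truck_at(t1,depot)}
    → {in(p3,t1), pkg_at(p4,portB), truck_at(t1,depot), truck_at(t3,portB)}
  through step 1 (drive(t3,depot,portB)): drop {truck_at(t3,portB)}, keep {in(p3,t1), pkg_at(p4,portB), truck_at(t1,depot)}, require {truck_at(t3,depot)}
    → {in(p3,t1), pkg_at(p4,portB), truck_at(t1,depot), truck_at(t3,depot)}

== RESULT ==
["in(p3,t1)", "pkg_at(p4,portB)", "truck_at(t1,depot)", "truck_at(t3,depot)"]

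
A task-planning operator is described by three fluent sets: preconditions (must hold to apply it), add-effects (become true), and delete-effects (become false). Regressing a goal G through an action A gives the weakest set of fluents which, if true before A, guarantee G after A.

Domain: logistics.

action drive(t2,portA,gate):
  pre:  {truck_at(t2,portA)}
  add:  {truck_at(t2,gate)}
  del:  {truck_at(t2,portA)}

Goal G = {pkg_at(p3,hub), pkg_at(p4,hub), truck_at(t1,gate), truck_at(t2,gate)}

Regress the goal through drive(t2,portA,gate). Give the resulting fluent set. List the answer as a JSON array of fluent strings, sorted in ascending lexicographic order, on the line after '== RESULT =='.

Compute (G \ add) ∪ pre:
  G ∩ del = {}  (empty — regression defined)
  G \ add = {pkg_at(p3,hub), pkg_at(p4,hub), truck_at(t1,gate), truck_at(t2,gate)} \ {truck_at(t2,gate)} = {pkg_at(p3,hub), pkg_at(p4,hub), truck_at(t1,gate)}
  ∪ pre   = {pkg_at(p3,hub), pkg_at(p4,hub), truck_at(t1,gate)} ∪ {truck_at(t2,portA)}
          = {pkg_at(p3,hub), pkg_at(p4,hub), truck_at(t1,gate), truck_at(t2,portA)}

== RESULT ==
["pkg_at(p3,hub)", "pkg_at(p4,hub)", "truck_at(t1,gate)", "truck_at(t2,portA)"]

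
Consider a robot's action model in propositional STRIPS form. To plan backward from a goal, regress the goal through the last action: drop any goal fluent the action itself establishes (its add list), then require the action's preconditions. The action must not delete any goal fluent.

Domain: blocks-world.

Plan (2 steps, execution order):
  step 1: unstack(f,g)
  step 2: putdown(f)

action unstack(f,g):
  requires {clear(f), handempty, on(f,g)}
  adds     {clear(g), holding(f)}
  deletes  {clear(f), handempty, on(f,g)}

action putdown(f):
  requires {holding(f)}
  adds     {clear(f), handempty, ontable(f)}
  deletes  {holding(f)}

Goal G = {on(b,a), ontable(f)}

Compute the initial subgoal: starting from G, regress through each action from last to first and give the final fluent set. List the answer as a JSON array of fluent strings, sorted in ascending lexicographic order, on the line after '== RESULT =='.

Regress step by step:
  through step 2 (putdown(f)): drop {ontable(f)}, keep {on(b,a)}, require {holding(f)}
    → {holding(f), on(b,a)}
  through step 1 (unstack(f,g)): drop {holding(f)}, keep {on(b,a)}, require {clear(f), handempty, on(f,g)}
    → {clear(f), handempty, on(b,a), on(f,g)}

== RESULT ==
["clear(f)", "handempty", "on(b,a)", "on(f,g)"]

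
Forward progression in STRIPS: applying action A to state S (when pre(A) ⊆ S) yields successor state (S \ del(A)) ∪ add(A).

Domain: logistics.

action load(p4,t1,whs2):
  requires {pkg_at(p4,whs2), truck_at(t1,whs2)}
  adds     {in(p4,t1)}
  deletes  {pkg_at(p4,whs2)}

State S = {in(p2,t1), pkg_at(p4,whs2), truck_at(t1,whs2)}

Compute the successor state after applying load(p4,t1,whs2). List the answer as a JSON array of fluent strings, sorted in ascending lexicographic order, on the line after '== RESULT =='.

Progress:
  pre ⊆ S: {pkg_at(p4,whs2), truck_at(t1,whs2)} ⊆ S  — applicable
  S \ del = {in(p2,t1), truck_at(t1,whs2)}
  ∪ add   = {in(p2,t1), in(p4,t1), truck_at(t1,whs2)}

== RESULT ==
["in(p2,t1)", "in(p4,t1)", "truck_at(t1,whs2)"]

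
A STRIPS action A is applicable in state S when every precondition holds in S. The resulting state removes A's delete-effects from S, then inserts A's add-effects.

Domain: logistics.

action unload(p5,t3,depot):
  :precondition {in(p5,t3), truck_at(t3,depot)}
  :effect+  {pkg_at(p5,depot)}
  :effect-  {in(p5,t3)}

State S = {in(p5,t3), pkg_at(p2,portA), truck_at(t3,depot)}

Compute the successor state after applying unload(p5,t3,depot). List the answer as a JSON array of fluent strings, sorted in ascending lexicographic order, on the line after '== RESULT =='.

Progress:
  pre ⊆ S: {in(p5,t3), truck_at(t3,depot)} ⊆ S  — applicable
  S \ del = {pkg_at(p2,portA), truck_at(t3,depot)}
  ∪ add   = {pkg_at(p2,portA), pkg_at(p5,depot), truck_at(t3,depot)}

== RESULT ==
["pkg_at(p2,portA)", "pkg_at(p5,depot)", "truck_at(t3,depot)"]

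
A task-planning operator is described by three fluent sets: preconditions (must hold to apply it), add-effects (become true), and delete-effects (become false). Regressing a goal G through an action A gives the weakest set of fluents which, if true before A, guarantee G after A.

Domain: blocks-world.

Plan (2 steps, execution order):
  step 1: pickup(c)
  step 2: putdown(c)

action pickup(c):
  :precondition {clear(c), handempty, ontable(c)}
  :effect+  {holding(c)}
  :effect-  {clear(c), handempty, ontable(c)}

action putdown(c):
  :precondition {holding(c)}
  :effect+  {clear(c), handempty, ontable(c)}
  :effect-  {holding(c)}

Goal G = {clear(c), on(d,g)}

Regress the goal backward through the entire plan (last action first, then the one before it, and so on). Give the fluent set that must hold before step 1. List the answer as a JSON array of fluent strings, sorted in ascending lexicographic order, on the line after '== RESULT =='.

Regress step by step:
  through step 2 (putdown(c)): drop {clear(c)}, keep {on(d,g)}, require {holding(c)}
    → {holding(c), on(d,g)}
  through step 1 (pickup(c)): drop {holding(c)}, keep {on(d,g)}, require {clear(c), handempty, ontable(c)}
    → {clear(c), handempty, on(d,g), ontable(c)}

== RESULT ==
["clear(c)", "handempty", "on(d,g)", "ontable(c)"]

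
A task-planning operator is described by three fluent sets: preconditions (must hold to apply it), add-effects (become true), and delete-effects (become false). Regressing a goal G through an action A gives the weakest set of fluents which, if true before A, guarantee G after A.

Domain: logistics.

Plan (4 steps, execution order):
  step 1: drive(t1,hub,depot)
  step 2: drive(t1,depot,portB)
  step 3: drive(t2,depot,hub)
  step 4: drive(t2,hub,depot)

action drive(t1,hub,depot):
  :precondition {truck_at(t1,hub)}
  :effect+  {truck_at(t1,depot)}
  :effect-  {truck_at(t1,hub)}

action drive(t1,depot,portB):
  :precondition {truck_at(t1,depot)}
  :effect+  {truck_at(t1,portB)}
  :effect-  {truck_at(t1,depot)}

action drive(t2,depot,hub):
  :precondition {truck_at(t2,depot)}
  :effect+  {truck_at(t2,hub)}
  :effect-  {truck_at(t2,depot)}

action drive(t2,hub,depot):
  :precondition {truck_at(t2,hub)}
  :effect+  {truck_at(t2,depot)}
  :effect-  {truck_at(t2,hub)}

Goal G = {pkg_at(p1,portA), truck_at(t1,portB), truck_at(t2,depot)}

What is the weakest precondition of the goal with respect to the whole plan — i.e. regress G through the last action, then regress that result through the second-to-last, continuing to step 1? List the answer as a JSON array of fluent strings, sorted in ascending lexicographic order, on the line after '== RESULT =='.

Work backward from the goal:
  through step 4 (drive(t2,hub,depot)): drop {truck_at(t2,depot)}, keep {pkg_at(p1,portA), truck_at(t1,portB)}, require {truck_at(t2,hub)}
    → {pkg_at(p1,portA), truck_at(t1,portB), truck_at(t2,hub)}
  through step 3 (drive(t2,depot,hub)): drop {truck_at(t2,hub)}, keep {pkg_at(p1,portA), truck_at(t1,portB)}, require {truck_at(t2,depot)}
    → {pkg_at(p1,portA), truck_at(t1,portB), truck_at(t2,depot)}
  through step 2 (drive(t1,depot,portB)): drop {truck_at(t1,portB)}, keep {pkg_at(p1,portA), truck_at(t2,depot)}, require {truck_at(t1,depot)}
    → {pkg_at(p1,portA), truck_at(t1,depot), truck_at(t2,depot)}
  through step 1 (drive(t1,hub,depot)): drop {truck_at(t1,depot)}, keep {pkg_at(p1,portA), truck_at(t2,depot)}, require {truck_at(t1,hub)}
    → {pkg_at(p1,portA), truck_at(t1,hub), truck_at(t2,depot)}

== RESULT ==
["pkg_at(p1,portA)", "truck_at(t1,hub)", "truck_at(t2,depot)"]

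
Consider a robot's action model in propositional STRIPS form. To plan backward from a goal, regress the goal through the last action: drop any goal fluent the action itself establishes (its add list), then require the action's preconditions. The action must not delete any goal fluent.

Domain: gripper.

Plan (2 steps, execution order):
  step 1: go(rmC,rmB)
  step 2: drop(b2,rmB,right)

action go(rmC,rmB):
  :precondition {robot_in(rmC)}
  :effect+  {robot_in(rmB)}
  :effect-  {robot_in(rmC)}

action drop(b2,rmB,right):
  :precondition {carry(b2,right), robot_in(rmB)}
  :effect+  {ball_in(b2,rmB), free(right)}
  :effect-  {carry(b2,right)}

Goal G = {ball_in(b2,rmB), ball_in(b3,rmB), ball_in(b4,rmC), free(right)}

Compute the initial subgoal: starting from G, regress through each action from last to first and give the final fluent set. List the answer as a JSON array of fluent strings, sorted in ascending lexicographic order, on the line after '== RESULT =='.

Regress step by step:
  through step 2 (drop(b2,rmB,right)): drop {ball_in(b2,rmB), free(right)}, keep {ball_in(b3,rmB), ball_in(b4,rmC)}, require {carry(b2,right), robot_in(rmB)}
    → {ball_in(b3,rmB), ball_in(b4,rmC), carry(b2,right), robot_in(rmB)}
  through step 1 (go(rmC,rmB)): drop {robot_in(rmB)}, keep {ball_in(b3,rmB), ball_in(b4,rmC), carry(b2,right)}, require {robot_in(rmC)}
    → {ball_in(b3,rmB), ball_in(b4,rmC), carry(b2,right), robot_in(rmC)}

== RESULT ==
["ball_in(b3,rmB)", "ball_in(b4,rmC)", "carry(b2,right)", "robot_in(rmC)"]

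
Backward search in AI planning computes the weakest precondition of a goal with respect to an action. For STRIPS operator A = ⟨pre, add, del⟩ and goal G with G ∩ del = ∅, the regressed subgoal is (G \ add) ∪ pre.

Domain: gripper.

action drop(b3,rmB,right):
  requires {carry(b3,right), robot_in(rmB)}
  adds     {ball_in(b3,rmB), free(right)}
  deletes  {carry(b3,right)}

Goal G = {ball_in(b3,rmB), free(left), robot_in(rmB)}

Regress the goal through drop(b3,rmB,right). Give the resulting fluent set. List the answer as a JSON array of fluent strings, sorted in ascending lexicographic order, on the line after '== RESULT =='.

Regress:
  G ∩ del = {}  (empty — regression defined)
  G \ add = {ball_in(b3,rmB), free(left), robot_in(rmB)} \ {ball_in(b3,rmB), free(right)} = {free(left), robot_in(rmB)}
  ∪ pre   = {free(left), robot_in(rmB)} ∪ {carry(b3,right), robot_in(rmB)}
          = {carry(b3,right), free(left), robot_in(rmB)}

== RESULT ==
["carry(b3,right)", "free(left)", "robot_in(rmB)"]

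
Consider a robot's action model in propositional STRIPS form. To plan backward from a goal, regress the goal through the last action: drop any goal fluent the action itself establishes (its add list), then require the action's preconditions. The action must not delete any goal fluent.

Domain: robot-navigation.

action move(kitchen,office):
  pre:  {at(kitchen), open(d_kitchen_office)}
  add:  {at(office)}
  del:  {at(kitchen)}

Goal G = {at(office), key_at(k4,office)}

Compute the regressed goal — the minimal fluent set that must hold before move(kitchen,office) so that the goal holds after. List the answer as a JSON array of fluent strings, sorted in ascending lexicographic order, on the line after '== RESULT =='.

Compute (G \ add) ∪ pre:
  G ∩ del = {}  (empty — regression defined)
  G \ add = {at(office), key_at(k4,office)} \ {at(office)} = {key_at(k4,office)}
  ∪ pre   = {key_at(k4,office)} ∪ {at(kitchen), open(d_kitchen_office)}
          = {at(kitchen), key_at(k4,office), open(d_kitchen_office)}

== RESULT ==
["at(kitchen)", "key_at(k4,office)", "open(d_kitchen_office)"]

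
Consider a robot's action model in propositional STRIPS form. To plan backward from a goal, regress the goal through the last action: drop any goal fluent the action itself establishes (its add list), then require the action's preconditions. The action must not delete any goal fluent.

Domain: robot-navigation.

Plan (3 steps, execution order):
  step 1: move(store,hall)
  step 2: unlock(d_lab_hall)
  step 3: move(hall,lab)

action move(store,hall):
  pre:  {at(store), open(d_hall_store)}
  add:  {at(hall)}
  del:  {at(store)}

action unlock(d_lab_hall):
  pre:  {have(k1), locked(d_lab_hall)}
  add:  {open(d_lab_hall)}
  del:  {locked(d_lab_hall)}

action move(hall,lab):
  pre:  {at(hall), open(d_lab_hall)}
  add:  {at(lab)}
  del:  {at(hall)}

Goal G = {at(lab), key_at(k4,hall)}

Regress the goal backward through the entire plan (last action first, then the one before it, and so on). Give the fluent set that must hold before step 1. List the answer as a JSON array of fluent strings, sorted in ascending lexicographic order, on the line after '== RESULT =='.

Regress step by step:
  through step 3 (move(hall,lab)): drop {at(lab)}, keep {key_at(k4,hall)}, require {at(hall), open(d_lab_hall)}
    → {at(hall), key_at(k4,hall), open(d_lab_hall)}
  through step 2 (unlock(d_lab_hall)): drop {open(d_lab_hall)}, keep {at(hall), key_at(k4,hall)}, require {have(k1), locked(d_lab_hall)}
    → {at(hall), have(k1), key_at(k4,hall), locked(d_lab_hall)}
  through step 1 (move(store,hall)): drop {at(hall)}, keep {have(k1), key_at(k4,hall), locked(d_lab_hall)}, require {at(store), open(d_hall_store)}
    → {at(store), have(k1), key_at(k4,hall), locked(d_lab_hall), open(d_hall_store)}

== RESULT ==
["at(store)", "have(k1)", "key_at(k4,hall)", "locked(d_lab_hall)", "open(d_hall_store)"]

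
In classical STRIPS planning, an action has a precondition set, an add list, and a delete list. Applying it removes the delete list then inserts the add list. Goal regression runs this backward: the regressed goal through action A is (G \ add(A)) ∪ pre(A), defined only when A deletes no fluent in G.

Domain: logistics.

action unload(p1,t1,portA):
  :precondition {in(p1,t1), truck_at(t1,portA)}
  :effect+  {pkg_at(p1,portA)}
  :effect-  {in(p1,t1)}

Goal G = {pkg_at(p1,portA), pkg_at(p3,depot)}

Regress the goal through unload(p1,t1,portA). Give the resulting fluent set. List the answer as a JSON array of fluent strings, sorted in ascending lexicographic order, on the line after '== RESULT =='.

Regress:
  G ∩ del = {}  (empty — regression defined)
  G \ add = {pkg_at(p1,portA), pkg_at(p3,depot)} \ {pkg_at(p1,portA)} = {pkg_at(p3,depot)}
  ∪ pre   = {pkg_at(p3,depot)} ∪ {in(p1,t1), truck_at(t1,portA)}
          = {in(p1,t1), pkg_at(p3,depot), truck_at(t1,portA)}

== RESULT ==
["in(p1,t1)", "pkg_at(p3,depot)", "truck_at(t1,portA)"]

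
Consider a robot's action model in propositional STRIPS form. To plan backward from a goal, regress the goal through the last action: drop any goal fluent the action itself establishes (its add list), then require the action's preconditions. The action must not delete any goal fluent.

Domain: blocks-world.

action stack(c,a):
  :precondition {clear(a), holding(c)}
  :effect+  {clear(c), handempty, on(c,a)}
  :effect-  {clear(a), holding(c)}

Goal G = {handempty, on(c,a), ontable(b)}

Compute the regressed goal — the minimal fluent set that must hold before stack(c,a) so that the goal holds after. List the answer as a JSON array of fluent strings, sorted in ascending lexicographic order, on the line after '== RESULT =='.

Regress:
  G ∩ del = {}  (empty — regression defined)
  G \ add = {handempty, on(c,a), ontable(b)} \ {clear(c), handempty, on(c,a)} = {ontable(b)}
  ∪ pre   = {ontable(b)} ∪ {clear(a), holding(c)}
          = {clear(a), holding(c), ontable(b)}

== RESULT ==
["clear(a)", "holding(c)", "ontable(b)"]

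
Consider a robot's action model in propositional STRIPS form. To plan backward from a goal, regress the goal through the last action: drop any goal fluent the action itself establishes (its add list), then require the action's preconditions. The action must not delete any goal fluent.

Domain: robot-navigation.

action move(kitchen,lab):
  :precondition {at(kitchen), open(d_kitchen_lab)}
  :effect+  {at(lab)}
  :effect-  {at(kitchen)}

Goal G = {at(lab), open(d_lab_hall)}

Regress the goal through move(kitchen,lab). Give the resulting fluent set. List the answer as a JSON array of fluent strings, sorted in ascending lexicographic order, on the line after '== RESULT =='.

Compute (G \ add) ∪ pre:
  G ∩ del = {}  (empty — regression defined)
  G \ add = {at(lab), open(d_lab_hall)} \ {at(lab)} = {open(d_lab_hall)}
  ∪ pre   = {open(d_lab_hall)} ∪ {at(kitchen), open(d_kitchen_lab)}
          = {at(kitchen), open(d_kitchen_lab), open(d_lab_hall)}

== RESULT ==
["at(kitchen)", "open(d_kitchen_lab)", "open(d_lab_hall)"]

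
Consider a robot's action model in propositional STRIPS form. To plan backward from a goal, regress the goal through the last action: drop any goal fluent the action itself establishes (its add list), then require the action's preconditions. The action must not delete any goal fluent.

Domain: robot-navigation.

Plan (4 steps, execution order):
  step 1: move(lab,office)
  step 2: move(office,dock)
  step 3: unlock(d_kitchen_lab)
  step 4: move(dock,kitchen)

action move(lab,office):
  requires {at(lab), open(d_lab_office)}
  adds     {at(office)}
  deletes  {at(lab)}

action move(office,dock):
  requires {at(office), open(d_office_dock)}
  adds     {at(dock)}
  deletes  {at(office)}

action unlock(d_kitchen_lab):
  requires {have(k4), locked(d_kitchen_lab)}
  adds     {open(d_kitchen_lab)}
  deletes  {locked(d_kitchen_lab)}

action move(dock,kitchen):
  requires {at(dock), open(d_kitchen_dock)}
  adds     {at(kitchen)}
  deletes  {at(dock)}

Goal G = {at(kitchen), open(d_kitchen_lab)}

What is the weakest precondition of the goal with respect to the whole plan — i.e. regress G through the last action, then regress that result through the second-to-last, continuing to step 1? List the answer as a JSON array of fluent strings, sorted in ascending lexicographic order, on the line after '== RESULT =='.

Regress step by step:
  through step 4 (move(dock,kitchen)): drop {at(kitchen)}, keep {open(d_kitchen_lab)}, require {at(dock), open(d_kitchen_dock)}
    → {at(dock), open(d_kitchen_dock), open(d_kitchen_lab)}
  through step 3 (unlock(d_kitchen_lab)): drop {open(d_kitchen_lab)}, keep {at(dock), open(d_kitchen_dock)}, require {have(k4), locked(d_kitchen_lab)}
    → {at(dock), have(k4), locked(d_kitchen_lab), open(d_kitchen_dock)}
  through step 2 (move(office,dock)): drop {at(dock)}, keep {have(k4), locked(d_kitchen_lab), open(d_kitchen_dock)}, require {at(office), open(d_office_dock)}
    → {at(office), have(k4), locked(d_kitchen_lab), open(d_kitchen_dock), open(d_office_dock)}
  through step 1 (move(lab,office)): drop {at(office)}, keep {have(k4), locked(d_kitchen_lab), open(d_kitchen_dock), open(d_office_dock)}, require {at(lab), open(d_lab_office)}
    → {at(lab), have(k4), locked(d_kitchen_lab), open(d_kitchen_dock), open(d_lab_office), open(d_office_dock)}

== RESULT ==
["at(lab)", "have(k4)", "locked(d_kitchen_lab)", "open(d_kitchen_dock)", "open(d_lab_office)", "open(d_office_dock)"]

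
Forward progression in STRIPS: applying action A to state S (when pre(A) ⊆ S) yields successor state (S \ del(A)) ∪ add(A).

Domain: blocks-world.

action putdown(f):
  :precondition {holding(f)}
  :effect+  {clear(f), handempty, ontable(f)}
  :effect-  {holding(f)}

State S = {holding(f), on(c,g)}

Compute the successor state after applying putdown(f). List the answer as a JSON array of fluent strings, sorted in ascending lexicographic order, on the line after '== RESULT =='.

Compute (S \ del) ∪ add:
  pre ⊆ S: {holding(f)} ⊆ S  — applicable
  S \ del = {on(c,g)}
  ∪ add   = {clear(f), handempty, on(c,g), ontable(f)}

== RESULT ==
["clear(f)", "handempty", "on(c,g)", "ontable(f)"]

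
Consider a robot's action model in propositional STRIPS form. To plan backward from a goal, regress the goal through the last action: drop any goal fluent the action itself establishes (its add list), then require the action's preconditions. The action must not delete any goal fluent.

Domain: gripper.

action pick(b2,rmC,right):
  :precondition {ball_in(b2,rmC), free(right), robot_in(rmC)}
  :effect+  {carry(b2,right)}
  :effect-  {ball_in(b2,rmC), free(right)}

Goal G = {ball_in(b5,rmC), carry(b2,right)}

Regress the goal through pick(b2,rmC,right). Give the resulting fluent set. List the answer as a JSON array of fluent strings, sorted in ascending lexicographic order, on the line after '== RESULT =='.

Regress:
  G ∩ del = {}  (empty — regression defined)
  G \ add = {ball_in(b5,rmC), carry(b2,right)} \ {carry(b2,right)} = {ball_in(b5,rmC)}
  ∪ pre   = {ball_in(b5,rmC)} ∪ {ball_in(b2,rmC), free(right), robot_in(rmC)}
          = {ball_in(b2,rmC), ball_in(b5,rmC), free(right), robot_in(rmC)}

== RESULT ==
["ball_in(b2,rmC)", "ball_in(b5,rmC)", "free(right)", "robot_in(rmC)"]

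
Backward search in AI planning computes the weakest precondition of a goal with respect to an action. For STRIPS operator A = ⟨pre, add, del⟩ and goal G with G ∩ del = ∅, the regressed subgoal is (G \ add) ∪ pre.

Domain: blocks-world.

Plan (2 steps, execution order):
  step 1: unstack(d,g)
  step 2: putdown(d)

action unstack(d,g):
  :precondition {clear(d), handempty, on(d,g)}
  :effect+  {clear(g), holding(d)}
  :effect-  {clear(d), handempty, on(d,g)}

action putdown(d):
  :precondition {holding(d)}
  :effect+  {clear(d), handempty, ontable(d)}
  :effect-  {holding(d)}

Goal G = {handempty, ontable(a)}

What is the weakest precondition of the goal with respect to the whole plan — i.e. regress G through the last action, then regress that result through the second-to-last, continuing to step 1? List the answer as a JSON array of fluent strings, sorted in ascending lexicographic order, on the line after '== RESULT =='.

Regress step by step:
  through step 2 (putdown(d)): drop {handempty}, keep {ontable(a)}, require {holding(d)}
    → {holding(d), ontable(a)}
  through step 1 (unstack(d,g)): drop {holding(d)}, keep {ontable(a)}, require {clear(d), handempty, on(d,g)}
    → {clear(d), handempty, on(d,g), ontable(a)}

== RESULT ==
["clear(d)", "handempty", "on(d,g)", "ontable(a)"]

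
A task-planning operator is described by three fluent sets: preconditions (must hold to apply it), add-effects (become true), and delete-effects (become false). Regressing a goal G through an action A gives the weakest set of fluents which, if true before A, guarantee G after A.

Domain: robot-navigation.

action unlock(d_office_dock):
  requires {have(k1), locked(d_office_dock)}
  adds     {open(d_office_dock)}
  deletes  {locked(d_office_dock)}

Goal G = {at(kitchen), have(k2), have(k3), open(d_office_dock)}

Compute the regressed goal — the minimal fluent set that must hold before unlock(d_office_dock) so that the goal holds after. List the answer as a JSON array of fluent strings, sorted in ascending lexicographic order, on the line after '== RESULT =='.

Compute (G \ add) ∪ pre:
  G ∩ del = {}  (empty — regression defined)
  G \ add = {at(kitchen), have(k2), have(k3), open(d_office_dock)} \ {open(d_office_dock)} = {at(kitchen), have(k2), have(k3)}
  ∪ pre   = {at(kitchen), have(k2), have(k3)} ∪ {have(k1), locked(d_office_dock)}
          = {at(kitchen), have(k1), have(k2), have(k3), locked(d_office_dock)}

== RESULT ==
["at(kitchen)", "have(k1)", "have(k2)", "have(k3)", "locked(d_office_dock)"]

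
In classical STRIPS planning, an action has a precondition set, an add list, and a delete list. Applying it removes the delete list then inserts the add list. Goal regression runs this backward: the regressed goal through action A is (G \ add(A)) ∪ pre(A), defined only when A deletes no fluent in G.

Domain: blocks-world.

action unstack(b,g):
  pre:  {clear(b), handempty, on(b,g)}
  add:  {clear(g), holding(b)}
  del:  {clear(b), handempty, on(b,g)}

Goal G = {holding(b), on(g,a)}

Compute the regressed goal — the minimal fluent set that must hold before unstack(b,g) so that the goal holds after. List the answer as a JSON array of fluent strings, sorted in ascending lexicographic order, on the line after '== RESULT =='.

Compute (G \ add) ∪ pre:
  G ∩ del = {}  (empty — regression defined)
  G \ add = {holding(b), on(g,a)} \ {clear(g), holding(b)} = {on(g,a)}
  ∪ pre   = {on(g,a)} ∪ {clear(b), handempty, on(b,g)}
          = {clear(b), handempty, on(b,g), on(g,a)}

== RESULT ==
["clear(b)", "handempty", "on(b,g)", "on(g,a)"]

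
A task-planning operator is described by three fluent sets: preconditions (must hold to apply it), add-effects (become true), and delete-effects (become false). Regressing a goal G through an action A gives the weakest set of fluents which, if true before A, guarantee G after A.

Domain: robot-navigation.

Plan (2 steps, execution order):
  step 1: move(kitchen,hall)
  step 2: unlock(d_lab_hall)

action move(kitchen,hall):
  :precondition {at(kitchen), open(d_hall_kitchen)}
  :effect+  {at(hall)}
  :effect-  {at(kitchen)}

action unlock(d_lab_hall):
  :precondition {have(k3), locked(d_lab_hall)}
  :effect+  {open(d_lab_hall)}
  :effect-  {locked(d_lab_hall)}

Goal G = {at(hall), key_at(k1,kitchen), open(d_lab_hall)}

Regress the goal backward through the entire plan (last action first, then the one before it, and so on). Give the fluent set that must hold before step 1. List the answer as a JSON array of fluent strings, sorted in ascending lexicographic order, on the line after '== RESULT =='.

Work backward from the goal:
  through step 2 (unlock(d_lab_hall)): drop {open(d_lab_hall)}, keep {at(hall), key_at(k1,kitchen)}, require {have(k3), locked(d_lab_hall)}
    → {at(hall), have(k3), key_at(k1,kitchen), locked(d_lab_hall)}
  through step 1 (move(kitchen,hall)): drop {at(hall)}, keep {have(k3), key_at(k1,kitchen), locked(d_lab_hall)}, require {at(kitchen), open(d_hall_kitchen)}
    → {at(kitchen), have(k3), key_at(k1,kitchen), locked(d_lab_hall), open(d_hall_kitchen)}

== RESULT ==
["at(kitchen)", "have(k3)", "key_at(k1,kitchen)", "locked(d_lab_hall)", "open(d_hall_kitchen)"]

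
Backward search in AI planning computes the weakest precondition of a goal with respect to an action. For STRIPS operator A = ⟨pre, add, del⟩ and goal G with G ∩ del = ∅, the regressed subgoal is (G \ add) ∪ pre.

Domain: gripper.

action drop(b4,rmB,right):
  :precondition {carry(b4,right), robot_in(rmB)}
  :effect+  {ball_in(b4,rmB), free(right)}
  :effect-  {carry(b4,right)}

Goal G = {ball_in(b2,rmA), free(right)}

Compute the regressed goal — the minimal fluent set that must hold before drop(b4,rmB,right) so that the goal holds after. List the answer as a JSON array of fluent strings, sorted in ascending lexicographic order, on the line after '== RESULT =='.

Compute (G \ add) ∪ pre:
  G ∩ del = {}  (empty — regression defined)
  G \ add = {ball_in(b2,rmA), free(right)} \ {ball_in(b4,rmB), free(right)} = {ball_in(b2,rmA)}
  ∪ pre   = {ball_in(b2,rmA)} ∪ {carry(b4,right), robot_in(rmB)}
          = {ball_in(b2,rmA), carry(b4,right), robot_in(rmB)}

== RESULT ==
["ball_in(b2,rmA)", "carry(b4,right)", "robot_in(rmB)"]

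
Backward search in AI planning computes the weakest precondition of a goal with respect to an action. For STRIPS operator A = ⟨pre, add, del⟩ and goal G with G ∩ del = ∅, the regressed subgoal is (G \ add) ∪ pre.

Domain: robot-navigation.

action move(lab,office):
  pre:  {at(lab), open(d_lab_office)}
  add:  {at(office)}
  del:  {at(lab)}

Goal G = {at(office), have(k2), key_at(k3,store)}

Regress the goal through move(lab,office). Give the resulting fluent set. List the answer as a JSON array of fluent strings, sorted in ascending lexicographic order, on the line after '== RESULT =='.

Compute (G \ add) ∪ pre:
  G ∩ del = {}  (empty — regression defined)
  G \ add = {at(office), have(k2), key_at(k3,store)} \ {at(office)} = {have(k2), key_at(k3,store)}
  ∪ pre   = {have(k2), key_at(k3,store)} ∪ {at(lab), open(d_lab_office)}
          = {at(lab), have(k2), key_at(k3,store), open(d_lab_office)}

== RESULT ==
["at(lab)", "have(k2)", "key_at(k3,store)", "open(d_lab_office)"]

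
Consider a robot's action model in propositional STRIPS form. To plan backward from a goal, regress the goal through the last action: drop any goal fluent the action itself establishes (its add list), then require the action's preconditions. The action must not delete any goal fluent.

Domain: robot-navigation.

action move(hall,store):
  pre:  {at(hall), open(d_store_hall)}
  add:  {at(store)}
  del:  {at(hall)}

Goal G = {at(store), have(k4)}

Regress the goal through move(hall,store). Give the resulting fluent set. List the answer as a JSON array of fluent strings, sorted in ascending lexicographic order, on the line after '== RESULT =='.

Regress:
  G ∩ del = {}  (empty — regression defined)
  G \ add = {at(store), have(k4)} \ {at(store)} = {have(k4)}
  ∪ pre   = {have(k4)} ∪ {at(hall), open(d_store_hall)}
          = {at(hall), have(k4), open(d_store_hall)}

== RESULT ==
["at(hall)", "have(k4)", "open(d_store_hall)"]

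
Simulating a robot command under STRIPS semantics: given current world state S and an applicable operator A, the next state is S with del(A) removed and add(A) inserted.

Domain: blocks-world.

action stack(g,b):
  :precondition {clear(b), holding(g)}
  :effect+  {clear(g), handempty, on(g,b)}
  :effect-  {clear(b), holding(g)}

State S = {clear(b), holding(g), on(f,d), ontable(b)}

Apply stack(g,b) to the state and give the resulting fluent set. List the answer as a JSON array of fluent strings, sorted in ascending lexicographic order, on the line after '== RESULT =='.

Compute (S \ del) ∪ add:
  pre ⊆ S: {clear(b), holding(g)} ⊆ S  — applicable
  S \ del = {on(f,d), ontable(b)}
  ∪ add   = {clear(g), handempty, on(f,d), on(g,b), ontable(b)}

== RESULT ==
["clear(g)", "handempty", "on(f,d)", "on(g,b)", "ontable(b)"]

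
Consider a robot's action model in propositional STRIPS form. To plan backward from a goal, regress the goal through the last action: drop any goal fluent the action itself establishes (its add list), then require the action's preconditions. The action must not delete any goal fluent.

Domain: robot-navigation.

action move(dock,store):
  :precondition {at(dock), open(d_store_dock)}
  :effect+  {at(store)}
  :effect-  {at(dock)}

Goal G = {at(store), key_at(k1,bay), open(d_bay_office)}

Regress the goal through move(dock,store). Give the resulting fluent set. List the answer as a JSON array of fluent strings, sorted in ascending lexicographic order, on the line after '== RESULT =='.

Compute (G \ add) ∪ pre:
  G ∩ del = {}  (empty — regression defined)
  G \ add = {at(store), key_at(k1,bay), open(d_bay_office)} \ {at(store)} = {key_at(k1,bay), open(d_bay_office)}
  ∪ pre   = {key_at(k1,bay), open(d_bay_office)} ∪ {at(dock), open(d_store_dock)}
          = {at(dock), key_at(k1,bay), open(d_bay_office), open(d_store_dock)}

== RESULT ==
["at(dock)", "key_at(k1,bay)", "open(d_bay_office)", "open(d_store_dock)"]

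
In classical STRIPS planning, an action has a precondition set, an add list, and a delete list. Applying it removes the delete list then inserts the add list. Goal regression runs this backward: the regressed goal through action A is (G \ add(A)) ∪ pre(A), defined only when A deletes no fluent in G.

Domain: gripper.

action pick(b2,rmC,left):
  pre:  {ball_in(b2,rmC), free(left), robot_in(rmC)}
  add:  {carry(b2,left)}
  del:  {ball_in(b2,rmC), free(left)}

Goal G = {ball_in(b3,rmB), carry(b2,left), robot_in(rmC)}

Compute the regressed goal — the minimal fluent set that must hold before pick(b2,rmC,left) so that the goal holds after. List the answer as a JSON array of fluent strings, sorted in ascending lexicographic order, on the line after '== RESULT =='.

Regress:
  G ∩ del = {}  (empty — regression defined)
  G \ add = {ball_in(b3,rmB), carry(b2,left), robot_in(rmC)} \ {carry(b2,left)} = {ball_in(b3,rmB), robot_in(rmC)}
  ∪ pre   = {ball_in(b3,rmB), robot_in(rmC)} ∪ {ball_in(b2,rmC), free(left), robot_in(rmC)}
          = {ball_in(b2,rmC), ball_in(b3,rmB), free(left), robot_in(rmC)}

== RESULT ==
["ball_in(b2,rmC)", "ball_in(b3,rmB)", "free(left)", "robot_in(rmC)"]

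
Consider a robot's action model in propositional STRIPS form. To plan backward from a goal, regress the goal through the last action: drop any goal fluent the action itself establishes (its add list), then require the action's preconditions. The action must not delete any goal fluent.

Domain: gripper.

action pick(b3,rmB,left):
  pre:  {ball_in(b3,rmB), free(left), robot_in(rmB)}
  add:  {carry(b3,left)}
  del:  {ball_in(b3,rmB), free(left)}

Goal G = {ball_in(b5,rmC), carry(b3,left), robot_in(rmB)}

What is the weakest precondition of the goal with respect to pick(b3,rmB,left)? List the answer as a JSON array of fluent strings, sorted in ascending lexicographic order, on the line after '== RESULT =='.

Compute (G \ add) ∪ pre:
  G ∩ del = {}  (empty — regression defined)
  G \ add = {ball_in(b5,rmC), carry(b3,left), robot_in(rmB)} \ {carry(b3,left)} = {ball_in(b5,rmC), robot_in(rmB)}
  ∪ pre   = {ball_in(b5,rmC), robot_in(rmB)} ∪ {ball_in(b3,rmB), free(left), robot_in(rmB)}
          = {ball_in(b3,rmB), ball_in(b5,rmC), free(left), robot_in(rmB)}

== RESULT ==
["ball_in(b3,rmB)", "ball_in(b5,rmC)", "free(left)", "robot_in(rmB)"]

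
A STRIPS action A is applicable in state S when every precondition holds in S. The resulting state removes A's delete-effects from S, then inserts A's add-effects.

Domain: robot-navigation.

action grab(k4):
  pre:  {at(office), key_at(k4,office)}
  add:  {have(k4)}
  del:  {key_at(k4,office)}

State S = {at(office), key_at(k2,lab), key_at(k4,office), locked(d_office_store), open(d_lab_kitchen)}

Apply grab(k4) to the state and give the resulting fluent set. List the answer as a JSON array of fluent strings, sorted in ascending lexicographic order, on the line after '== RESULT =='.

Progress:
  pre ⊆ S: {at(office), key_at(k4,office)} ⊆ S  — applicable
  S \ del = {at(office), key_at(k2,lab), locked(d_office_store), open(d_lab_kitchen)}
  ∪ add   = {at(office), have(k4), key_at(k2,lab), locked(d_office_store), open(d_lab_kitchen)}

== RESULT ==
["at(office)", "have(k4)", "key_at(k2,lab)", "locked(d_office_store)", "open(d_lab_kitchen)"]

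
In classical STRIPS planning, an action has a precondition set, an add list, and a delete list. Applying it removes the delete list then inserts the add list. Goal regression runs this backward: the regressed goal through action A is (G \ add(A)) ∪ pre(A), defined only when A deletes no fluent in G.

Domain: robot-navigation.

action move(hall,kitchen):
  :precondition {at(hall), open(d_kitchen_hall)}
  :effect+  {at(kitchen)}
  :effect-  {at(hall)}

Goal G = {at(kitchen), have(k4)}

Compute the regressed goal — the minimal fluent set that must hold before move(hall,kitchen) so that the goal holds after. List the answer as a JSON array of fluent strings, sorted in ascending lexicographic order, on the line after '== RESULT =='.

Regress:
  G ∩ del = {}  (empty — regression defined)
  G \ add = {at(kitchen), have(k4)} \ {at(kitchen)} = {have(k4)}
  ∪ pre   = {have(k4)} ∪ {at(hall), open(d_kitchen_hall)}
          = {at(hall), have(k4), open(d_kitchen_hall)}

== RESULT ==
["at(hall)", "have(k4)", "open(d_kitchen_hall)"]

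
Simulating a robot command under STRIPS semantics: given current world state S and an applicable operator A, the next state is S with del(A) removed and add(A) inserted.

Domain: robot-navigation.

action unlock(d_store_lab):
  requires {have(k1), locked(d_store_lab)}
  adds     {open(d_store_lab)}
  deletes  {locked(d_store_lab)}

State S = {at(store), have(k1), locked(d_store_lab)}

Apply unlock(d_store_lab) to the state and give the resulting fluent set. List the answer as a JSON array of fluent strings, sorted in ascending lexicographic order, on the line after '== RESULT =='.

Compute (S \ del) ∪ add:
  pre ⊆ S: {have(k1), locked(d_store_lab)} ⊆ S  — applicable
  S \ del = {at(store), have(k1)}
  ∪ add   = {at(store), have(k1), open(d_store_lab)}

== RESULT ==
["at(store)", "have(k1)", "open(d_store_lab)"]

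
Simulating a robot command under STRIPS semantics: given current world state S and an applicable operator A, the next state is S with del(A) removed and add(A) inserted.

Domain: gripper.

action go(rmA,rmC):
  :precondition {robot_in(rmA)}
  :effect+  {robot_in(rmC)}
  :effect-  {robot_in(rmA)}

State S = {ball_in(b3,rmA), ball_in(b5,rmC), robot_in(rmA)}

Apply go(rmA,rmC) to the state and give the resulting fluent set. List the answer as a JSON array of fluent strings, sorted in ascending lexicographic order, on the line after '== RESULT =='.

Progress:
  pre ⊆ S: {robot_in(rmA)} ⊆ S  — applicable
  S \ del = {ball_in(b3,rmA), ball_in(b5,rmC)}
  ∪ add   = {ball_in(b3,rmA), ball_in(b5,rmC), robot_in(rmC)}

== RESULT ==
["ball_in(b3,rmA)", "ball_in(b5,rmC)", "robot_in(rmC)"]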